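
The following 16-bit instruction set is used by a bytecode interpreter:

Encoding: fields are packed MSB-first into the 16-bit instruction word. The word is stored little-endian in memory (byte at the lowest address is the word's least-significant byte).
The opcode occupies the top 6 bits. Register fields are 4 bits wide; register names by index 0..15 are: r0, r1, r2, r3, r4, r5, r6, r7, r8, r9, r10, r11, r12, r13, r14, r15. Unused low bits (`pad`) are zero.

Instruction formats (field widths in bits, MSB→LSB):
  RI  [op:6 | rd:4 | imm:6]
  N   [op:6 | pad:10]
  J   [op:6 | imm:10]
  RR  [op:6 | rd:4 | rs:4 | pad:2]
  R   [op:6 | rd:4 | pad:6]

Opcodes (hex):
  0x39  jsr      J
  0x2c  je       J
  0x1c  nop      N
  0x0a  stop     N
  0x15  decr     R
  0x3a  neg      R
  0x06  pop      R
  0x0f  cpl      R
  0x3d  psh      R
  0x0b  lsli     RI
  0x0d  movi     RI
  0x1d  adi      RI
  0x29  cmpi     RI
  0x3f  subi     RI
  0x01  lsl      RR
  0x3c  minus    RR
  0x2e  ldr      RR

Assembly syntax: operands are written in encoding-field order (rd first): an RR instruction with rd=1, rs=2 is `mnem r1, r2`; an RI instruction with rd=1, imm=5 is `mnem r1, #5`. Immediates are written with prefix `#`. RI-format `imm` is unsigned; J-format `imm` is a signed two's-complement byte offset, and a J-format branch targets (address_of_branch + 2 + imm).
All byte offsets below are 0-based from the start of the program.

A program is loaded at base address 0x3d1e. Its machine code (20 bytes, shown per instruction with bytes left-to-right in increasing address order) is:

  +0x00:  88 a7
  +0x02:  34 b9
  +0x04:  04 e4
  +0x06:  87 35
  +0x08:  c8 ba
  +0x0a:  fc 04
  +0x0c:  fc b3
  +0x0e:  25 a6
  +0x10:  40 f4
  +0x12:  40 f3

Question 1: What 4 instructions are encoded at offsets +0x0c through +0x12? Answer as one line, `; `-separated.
je #-4; cmpi r8, #37; psh r1; minus r13, r0

@+0c  little-endian(fc b3) = 0xb3fc
  op=0xb3fc>>10=0x2c ⇒ je (J)
  imm@[9:0]=0x3fc (s10→-4) ⇒ #-4
@+0e  little-endian(25 a6) = 0xa625
  op=0xa625>>10=0x29 ⇒ cmpi (RI)
  rd@[9:6]=0x8 ⇒ r8
  imm@[5:0]=0x25 ⇒ #37
@+10  little-endian(40 f4) = 0xf440
  op=0xf440>>10=0x3d ⇒ psh (R)
  rd@[9:6]=0x1 ⇒ r1
@+12  little-endian(40 f3) = 0xf340
  op=0xf340>>10=0x3c ⇒ minus (RR)
  rd@[9:6]=0xd ⇒ r13
  rs@[5:2]=0x0 ⇒ r0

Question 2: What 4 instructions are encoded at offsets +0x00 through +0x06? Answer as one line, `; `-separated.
cmpi r14, #8; ldr r4, r13; jsr #4; movi r6, #7

+0x00: 88 a7 ⇒ word 0xa788 (little)
  opcode bits[15:10]=0x29: cmpi/RI
  [9:6] rd=14 = r14
  [5:0] imm=8 = #8
+0x02: 34 b9 ⇒ word 0xb934 (little)
  opcode bits[15:10]=0x2e: ldr/RR
  [9:6] rd=4 = r4
  [5:2] rs=13 = r13
+0x04: 04 e4 ⇒ word 0xe404 (little)
  opcode bits[15:10]=0x39: jsr/J
  [9:0] imm=4 = #4
+0x06: 87 35 ⇒ word 0x3587 (little)
  opcode bits[15:10]=0xd: movi/RI
  [9:6] rd=6 = r6
  [5:0] imm=7 = #7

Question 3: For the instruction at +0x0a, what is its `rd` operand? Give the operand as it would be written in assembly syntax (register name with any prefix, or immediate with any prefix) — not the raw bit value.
r3

@+0a  little-endian(fc 04) = 0x04fc
  opcode bits[15:10]=0x1: lsl/RR
  rd@[9:6]=0x3 ⇒ r3
  rs@[5:2]=0xf ⇒ r15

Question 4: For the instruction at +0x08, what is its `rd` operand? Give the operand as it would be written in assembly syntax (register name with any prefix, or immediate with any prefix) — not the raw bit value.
r11

[08] c8 ba → 0xbac8
  top 6b → 0x2e → ldr [RR]
  rd: (w>>6)&0xf=0xb → r11
  rs: (w>>2)&0xf=0x2 → r2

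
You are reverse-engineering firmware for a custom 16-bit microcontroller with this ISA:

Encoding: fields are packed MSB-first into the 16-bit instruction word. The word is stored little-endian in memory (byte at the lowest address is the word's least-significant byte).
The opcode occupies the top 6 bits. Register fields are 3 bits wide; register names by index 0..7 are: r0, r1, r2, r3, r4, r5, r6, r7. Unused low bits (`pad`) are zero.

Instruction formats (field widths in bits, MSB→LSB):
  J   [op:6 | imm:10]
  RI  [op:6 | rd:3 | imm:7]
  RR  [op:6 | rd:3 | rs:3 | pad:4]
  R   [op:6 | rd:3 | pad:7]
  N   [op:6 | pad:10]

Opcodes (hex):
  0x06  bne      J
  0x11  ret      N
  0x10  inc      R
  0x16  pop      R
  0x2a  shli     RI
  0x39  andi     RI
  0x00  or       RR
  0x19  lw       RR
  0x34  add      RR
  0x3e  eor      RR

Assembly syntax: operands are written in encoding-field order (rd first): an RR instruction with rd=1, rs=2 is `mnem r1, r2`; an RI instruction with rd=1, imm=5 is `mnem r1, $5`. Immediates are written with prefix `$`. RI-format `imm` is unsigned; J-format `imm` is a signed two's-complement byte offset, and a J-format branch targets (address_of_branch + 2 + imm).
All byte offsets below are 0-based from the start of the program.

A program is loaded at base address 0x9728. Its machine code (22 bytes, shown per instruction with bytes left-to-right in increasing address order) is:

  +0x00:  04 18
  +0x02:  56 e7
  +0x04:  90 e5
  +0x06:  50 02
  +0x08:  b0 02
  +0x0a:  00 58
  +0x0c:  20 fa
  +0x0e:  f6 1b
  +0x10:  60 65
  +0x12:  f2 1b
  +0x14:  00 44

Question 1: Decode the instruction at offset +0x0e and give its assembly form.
+0x0e: f6 1b ⇒ word 0x1bf6 (little)
  top 6b → 0x6 → bne [J]
  imm@[9:0]=0x3f6 (s10→-10) ⇒ $-10

bne $-10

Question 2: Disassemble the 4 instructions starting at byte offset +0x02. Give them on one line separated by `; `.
andi r6, $86; andi r3, $16; or r4, r5; or r5, r3

@+02  little-endian(56 e7) = 0xe756
  op=0xe756>>10=0x39 ⇒ andi (RI)
  [9:7] rd=6 = r6
  [6:0] imm=86 = $86
@+04  little-endian(90 e5) = 0xe590
  op=0xe590>>10=0x39 ⇒ andi (RI)
  [9:7] rd=3 = r3
  [6:0] imm=16 = $16
@+06  little-endian(50 02) = 0x0250
  op=0x0250>>10=0x0 ⇒ or (RR)
  [9:7] rd=4 = r4
  [6:4] rs=5 = r5
@+08  little-endian(b0 02) = 0x02b0
  op=0x02b0>>10=0x0 ⇒ or (RR)
  [9:7] rd=5 = r5
  [6:4] rs=3 = r3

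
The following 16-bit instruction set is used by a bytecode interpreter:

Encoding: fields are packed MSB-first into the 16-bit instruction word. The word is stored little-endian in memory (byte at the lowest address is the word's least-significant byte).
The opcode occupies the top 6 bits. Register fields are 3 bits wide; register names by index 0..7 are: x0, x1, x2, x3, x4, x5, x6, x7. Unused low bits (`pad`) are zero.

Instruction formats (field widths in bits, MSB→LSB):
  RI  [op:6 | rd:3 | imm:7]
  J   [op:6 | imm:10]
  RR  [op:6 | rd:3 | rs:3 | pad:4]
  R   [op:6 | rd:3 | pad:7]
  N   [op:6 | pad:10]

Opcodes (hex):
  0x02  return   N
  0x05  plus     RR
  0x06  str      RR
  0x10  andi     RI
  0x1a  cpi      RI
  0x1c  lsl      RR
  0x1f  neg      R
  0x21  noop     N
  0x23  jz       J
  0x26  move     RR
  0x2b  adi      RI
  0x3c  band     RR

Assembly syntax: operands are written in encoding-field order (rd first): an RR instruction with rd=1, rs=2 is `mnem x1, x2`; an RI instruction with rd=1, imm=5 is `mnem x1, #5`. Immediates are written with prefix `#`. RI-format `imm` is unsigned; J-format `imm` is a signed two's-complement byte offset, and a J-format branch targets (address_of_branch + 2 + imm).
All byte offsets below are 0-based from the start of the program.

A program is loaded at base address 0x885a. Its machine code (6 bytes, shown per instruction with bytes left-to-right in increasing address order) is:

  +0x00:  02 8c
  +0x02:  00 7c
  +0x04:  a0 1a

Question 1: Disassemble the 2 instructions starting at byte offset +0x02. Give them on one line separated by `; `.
neg x0; str x5, x2

[02] 00 7c → 0x7c00
  top 6b → 0x1f → neg [R]
  rd: (w>>7)&0x7=0x0 → x0
[04] a0 1a → 0x1aa0
  top 6b → 0x6 → str [RR]
  rd: (w>>7)&0x7=0x5 → x5
  rs: (w>>4)&0x7=0x2 → x2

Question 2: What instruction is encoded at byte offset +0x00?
jz #2

off 0x00: read 02 8c as little → 0x8c02
  opcode bits[15:10]=0x23: jz/J
  imm: (w>>0)&0x3ff=0x2 → #2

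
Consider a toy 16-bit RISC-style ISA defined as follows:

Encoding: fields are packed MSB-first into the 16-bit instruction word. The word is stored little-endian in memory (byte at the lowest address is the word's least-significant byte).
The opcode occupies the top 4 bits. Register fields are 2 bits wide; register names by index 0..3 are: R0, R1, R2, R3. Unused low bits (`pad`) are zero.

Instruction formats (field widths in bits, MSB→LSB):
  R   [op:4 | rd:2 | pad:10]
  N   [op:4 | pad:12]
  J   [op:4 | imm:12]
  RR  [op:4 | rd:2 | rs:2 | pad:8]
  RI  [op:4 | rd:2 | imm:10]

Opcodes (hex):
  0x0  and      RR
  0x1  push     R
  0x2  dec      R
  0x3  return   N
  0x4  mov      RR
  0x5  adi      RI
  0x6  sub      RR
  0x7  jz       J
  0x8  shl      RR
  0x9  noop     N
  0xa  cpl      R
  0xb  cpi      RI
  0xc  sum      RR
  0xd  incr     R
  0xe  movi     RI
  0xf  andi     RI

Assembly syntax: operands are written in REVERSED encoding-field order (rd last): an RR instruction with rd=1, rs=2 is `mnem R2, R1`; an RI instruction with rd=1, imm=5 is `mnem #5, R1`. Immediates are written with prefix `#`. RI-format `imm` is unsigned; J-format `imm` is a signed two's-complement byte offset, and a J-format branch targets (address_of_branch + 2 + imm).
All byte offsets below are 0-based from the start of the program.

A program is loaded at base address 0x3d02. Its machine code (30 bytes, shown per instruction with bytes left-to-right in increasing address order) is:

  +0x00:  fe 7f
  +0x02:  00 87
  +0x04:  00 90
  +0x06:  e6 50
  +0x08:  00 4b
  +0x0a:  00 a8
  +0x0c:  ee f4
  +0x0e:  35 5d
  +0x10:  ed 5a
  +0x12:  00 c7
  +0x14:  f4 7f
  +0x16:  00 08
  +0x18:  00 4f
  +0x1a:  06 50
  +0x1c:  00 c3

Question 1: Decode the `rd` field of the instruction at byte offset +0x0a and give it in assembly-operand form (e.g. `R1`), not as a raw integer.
R2

+0x0a: 00 a8 ⇒ word 0xa800 (little)
  top 4b → 0xa → cpl [R]
  [11:10] rd=2 = R2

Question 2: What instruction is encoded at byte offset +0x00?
+0x00: fe 7f ⇒ word 0x7ffe (little)
  opcode bits[15:12]=0x7: jz/J
  imm@[11:0]=0xffe (s12→-2) ⇒ #-2

jz #-2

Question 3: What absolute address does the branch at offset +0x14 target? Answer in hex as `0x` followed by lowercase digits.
0x3d0c

+0x14: f4 7f ⇒ word 0x7ff4 (little)
  op=0x7ff4>>12=0x7 ⇒ jz (J)
  imm@[11:0]=0xff4 (s12→-12) ⇒ #-12
  target = base 0x3d02 + off 0x14 + 2 + imm -12 = 0x3d0c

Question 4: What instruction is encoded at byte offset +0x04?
+0x04: 00 90 ⇒ word 0x9000 (little)
  opcode bits[15:12]=0x9: noop/N

noop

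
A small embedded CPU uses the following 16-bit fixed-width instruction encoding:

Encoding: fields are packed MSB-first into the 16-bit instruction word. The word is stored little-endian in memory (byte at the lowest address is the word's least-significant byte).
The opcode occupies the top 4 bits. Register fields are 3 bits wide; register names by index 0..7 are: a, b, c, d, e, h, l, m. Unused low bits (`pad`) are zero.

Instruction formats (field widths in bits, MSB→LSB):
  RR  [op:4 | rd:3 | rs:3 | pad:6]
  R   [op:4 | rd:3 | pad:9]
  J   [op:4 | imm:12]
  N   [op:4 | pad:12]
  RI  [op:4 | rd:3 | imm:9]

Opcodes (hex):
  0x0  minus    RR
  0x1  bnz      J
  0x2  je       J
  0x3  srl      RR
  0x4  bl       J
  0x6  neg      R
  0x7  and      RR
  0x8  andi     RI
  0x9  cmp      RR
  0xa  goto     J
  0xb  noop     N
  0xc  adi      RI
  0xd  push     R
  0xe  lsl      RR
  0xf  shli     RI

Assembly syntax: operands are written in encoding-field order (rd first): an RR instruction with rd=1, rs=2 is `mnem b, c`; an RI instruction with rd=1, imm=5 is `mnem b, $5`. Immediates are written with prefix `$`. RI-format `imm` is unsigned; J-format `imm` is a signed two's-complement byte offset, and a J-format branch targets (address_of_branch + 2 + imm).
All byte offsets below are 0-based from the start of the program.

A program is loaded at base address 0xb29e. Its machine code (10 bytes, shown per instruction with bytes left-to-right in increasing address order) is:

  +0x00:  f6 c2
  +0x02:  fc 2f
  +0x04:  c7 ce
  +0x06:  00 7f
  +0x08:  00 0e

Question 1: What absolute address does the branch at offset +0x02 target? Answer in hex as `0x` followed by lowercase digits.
0xb29e

+0x02: fc 2f ⇒ word 0x2ffc (little)
  top 4b → 0x2 → je [J]
  imm@[11:0]=0xffc (s12→-4) ⇒ $-4
  target = base 0xb29e + off 0x02 + 2 + imm -4 = 0xb29e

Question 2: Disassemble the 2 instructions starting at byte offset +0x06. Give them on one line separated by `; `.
@+06  little-endian(00 7f) = 0x7f00
  top 4b → 0x7 → and [RR]
  rd: (w>>9)&0x7=0x7 → m
  rs: (w>>6)&0x7=0x4 → e
@+08  little-endian(00 0e) = 0x0e00
  top 4b → 0x0 → minus [RR]
  rd: (w>>9)&0x7=0x7 → m
  rs: (w>>6)&0x7=0x0 → a

and m, e; minus m, a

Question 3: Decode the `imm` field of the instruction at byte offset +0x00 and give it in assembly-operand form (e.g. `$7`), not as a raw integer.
+0x00: f6 c2 ⇒ word 0xc2f6 (little)
  opcode bits[15:12]=0xc: adi/RI
  rd@[11:9]=0x1 ⇒ b
  imm@[8:0]=0xf6 ⇒ $246

$246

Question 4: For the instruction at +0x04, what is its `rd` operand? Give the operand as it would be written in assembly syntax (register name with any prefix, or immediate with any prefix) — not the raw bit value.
m

[04] c7 ce → 0xcec7
  opcode bits[15:12]=0xc: adi/RI
  rd: (w>>9)&0x7=0x7 → m
  imm: (w>>0)&0x1ff=0xc7 → $199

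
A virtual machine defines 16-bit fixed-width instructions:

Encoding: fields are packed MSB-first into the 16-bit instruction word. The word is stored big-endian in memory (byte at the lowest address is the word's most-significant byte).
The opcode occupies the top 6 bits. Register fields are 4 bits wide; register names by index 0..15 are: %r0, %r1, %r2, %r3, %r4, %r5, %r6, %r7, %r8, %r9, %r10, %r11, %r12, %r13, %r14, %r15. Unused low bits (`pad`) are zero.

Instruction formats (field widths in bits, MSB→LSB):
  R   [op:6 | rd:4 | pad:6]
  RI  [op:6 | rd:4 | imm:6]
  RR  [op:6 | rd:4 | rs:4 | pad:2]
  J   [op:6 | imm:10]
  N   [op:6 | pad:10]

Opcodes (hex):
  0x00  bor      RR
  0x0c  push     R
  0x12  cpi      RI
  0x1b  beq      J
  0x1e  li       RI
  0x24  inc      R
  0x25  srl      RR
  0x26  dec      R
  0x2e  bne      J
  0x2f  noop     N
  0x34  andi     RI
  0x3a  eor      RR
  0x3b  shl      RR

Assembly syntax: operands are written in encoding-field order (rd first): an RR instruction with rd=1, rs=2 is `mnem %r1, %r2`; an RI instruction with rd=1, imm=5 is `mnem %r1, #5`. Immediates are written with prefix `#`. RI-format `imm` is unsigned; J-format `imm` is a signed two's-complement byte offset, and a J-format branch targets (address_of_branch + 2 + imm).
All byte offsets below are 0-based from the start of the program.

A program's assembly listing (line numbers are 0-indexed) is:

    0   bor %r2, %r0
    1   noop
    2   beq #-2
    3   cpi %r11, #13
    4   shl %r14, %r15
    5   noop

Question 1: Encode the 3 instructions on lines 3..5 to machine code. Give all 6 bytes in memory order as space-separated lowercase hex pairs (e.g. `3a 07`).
line 3 (cpi): pack op=0x12:6|rd=11:4|imm=13:6 = 0x4acd; big→ 4a cd
line 4 (shl): pack op=0x3b:6|rd=14:4|rs=15:4|pad=0:2 = 0xefbc; big→ ef bc
line 5 (noop): pack op=0x2f:6|pad=0:10 = 0xbc00; big→ bc 00

4a cd ef bc bc 00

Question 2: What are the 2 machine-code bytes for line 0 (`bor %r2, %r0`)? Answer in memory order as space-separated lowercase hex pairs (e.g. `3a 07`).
0. bor fields op=0x0:6|rd=2:4|rs=0:4|pad=0:2 → word 0080h → 00 80

00 80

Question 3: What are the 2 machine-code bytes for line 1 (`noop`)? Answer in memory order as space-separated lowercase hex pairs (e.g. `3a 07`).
bc 00

L1: noop op=0x2f:6|pad=0:10 ⇒ 0xbc00 ⇒ big bc 00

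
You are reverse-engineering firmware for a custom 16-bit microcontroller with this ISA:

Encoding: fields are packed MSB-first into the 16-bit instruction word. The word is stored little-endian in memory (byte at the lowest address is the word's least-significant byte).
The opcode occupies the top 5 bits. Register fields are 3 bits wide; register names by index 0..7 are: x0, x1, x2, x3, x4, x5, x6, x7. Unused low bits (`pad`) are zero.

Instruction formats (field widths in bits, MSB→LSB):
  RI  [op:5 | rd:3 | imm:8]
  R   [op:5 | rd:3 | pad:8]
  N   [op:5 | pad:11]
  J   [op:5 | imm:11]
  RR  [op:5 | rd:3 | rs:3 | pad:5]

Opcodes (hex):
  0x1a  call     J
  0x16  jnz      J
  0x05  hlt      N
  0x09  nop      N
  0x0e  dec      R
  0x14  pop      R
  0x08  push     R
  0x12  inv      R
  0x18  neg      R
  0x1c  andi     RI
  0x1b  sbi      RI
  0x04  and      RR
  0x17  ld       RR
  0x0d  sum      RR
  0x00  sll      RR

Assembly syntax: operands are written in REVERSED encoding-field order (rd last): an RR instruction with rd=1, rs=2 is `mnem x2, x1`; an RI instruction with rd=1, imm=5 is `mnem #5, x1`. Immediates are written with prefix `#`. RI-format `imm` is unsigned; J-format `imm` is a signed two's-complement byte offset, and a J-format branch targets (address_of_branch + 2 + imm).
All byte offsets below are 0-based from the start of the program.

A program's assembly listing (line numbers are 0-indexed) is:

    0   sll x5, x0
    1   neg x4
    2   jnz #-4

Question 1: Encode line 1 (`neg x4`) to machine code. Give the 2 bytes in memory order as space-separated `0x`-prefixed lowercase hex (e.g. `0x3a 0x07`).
0x00 0xc4

1. neg fields op=0x18:5|rd=4:3|pad=0:8 → word c400h → 00 c4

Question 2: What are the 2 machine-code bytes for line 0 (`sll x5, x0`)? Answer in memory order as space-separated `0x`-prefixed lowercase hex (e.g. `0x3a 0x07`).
0xa0 0x00

line 0 (sll): pack op=0x0:5|rd=0:3|rs=5:3|pad=0:5 = 0x00a0; little→ a0 00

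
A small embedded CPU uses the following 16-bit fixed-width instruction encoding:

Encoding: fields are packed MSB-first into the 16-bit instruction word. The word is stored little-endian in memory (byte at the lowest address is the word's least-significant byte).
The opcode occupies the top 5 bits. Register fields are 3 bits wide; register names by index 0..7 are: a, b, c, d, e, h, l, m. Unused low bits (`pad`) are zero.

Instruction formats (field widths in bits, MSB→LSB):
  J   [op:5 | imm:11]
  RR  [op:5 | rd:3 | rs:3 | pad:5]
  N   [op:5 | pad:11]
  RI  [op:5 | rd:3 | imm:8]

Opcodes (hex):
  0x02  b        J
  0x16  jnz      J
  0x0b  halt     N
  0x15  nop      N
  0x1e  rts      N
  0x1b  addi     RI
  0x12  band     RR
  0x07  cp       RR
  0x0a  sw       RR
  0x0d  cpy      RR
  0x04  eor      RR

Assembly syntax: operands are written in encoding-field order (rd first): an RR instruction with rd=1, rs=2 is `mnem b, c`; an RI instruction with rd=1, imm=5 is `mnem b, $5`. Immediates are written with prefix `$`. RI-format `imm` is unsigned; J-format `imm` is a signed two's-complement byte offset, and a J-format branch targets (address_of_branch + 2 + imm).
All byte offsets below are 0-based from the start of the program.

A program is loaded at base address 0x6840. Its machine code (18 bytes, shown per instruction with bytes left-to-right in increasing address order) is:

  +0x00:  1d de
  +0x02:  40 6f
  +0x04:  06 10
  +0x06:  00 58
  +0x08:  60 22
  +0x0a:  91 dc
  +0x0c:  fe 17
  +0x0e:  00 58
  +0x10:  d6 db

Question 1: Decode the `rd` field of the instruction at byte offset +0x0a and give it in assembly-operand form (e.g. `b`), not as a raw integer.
e

off 0x0a: read 91 dc as little → 0xdc91
  op=0xdc91>>11=0x1b ⇒ addi (RI)
  rd: (w>>8)&0x7=0x4 → e
  imm: (w>>0)&0xff=0x91 → $145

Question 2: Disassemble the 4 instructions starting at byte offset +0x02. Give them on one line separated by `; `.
@+02  little-endian(40 6f) = 0x6f40
  top 5b → 0xd → cpy [RR]
  rd: (w>>8)&0x7=0x7 → m
  rs: (w>>5)&0x7=0x2 → c
@+04  little-endian(06 10) = 0x1006
  top 5b → 0x2 → b [J]
  imm: (w>>0)&0x7ff=0x6 → $6
@+06  little-endian(00 58) = 0x5800
  top 5b → 0xb → halt [N]
@+08  little-endian(60 22) = 0x2260
  top 5b → 0x4 → eor [RR]
  rd: (w>>8)&0x7=0x2 → c
  rs: (w>>5)&0x7=0x3 → d

cpy m, c; b $6; halt; eor c, d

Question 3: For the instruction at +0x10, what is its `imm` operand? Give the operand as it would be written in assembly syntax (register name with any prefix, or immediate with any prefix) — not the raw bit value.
$214

@+10  little-endian(d6 db) = 0xdbd6
  op=0xdbd6>>11=0x1b ⇒ addi (RI)
  rd: (w>>8)&0x7=0x3 → d
  imm: (w>>0)&0xff=0xd6 → $214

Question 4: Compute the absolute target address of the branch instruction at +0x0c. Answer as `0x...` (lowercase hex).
+0x0c: fe 17 ⇒ word 0x17fe (little)
  top 5b → 0x2 → b [J]
  [10:0] imm=2046 (s11→-2) = $-2
  target = base 0x6840 + off 0x0c + 2 + imm -2 = 0x684c

0x684c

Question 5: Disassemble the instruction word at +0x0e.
halt

@+0e  little-endian(00 58) = 0x5800
  opcode bits[15:11]=0xb: halt/N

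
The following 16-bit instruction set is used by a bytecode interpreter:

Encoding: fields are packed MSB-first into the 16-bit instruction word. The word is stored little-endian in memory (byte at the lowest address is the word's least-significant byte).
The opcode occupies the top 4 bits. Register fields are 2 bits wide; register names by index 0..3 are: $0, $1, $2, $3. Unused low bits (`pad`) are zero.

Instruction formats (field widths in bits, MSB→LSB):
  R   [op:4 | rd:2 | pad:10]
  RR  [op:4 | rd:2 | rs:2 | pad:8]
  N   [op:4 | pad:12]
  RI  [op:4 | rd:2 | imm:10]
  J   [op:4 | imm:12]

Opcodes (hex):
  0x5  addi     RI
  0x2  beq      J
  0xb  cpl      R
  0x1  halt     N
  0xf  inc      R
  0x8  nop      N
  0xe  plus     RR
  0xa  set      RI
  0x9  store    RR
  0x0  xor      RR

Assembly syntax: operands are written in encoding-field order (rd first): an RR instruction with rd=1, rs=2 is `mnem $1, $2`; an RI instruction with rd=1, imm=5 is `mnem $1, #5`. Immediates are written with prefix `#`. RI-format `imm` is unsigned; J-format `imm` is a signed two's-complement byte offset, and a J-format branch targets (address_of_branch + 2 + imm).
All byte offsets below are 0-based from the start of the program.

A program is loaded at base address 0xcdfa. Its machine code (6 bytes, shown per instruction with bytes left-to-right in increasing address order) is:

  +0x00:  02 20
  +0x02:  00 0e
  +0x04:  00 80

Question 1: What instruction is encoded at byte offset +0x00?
+0x00: 02 20 ⇒ word 0x2002 (little)
  op=0x2002>>12=0x2 ⇒ beq (J)
  imm@[11:0]=0x2 ⇒ #2

beq #2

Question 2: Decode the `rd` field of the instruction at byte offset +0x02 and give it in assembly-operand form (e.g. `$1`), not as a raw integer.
off 0x02: read 00 0e as little → 0x0e00
  opcode bits[15:12]=0x0: xor/RR
  rd: (w>>10)&0x3=0x3 → $3
  rs: (w>>8)&0x3=0x2 → $2

$3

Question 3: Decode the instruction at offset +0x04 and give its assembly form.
nop

[04] 00 80 → 0x8000
  opcode bits[15:12]=0x8: nop/N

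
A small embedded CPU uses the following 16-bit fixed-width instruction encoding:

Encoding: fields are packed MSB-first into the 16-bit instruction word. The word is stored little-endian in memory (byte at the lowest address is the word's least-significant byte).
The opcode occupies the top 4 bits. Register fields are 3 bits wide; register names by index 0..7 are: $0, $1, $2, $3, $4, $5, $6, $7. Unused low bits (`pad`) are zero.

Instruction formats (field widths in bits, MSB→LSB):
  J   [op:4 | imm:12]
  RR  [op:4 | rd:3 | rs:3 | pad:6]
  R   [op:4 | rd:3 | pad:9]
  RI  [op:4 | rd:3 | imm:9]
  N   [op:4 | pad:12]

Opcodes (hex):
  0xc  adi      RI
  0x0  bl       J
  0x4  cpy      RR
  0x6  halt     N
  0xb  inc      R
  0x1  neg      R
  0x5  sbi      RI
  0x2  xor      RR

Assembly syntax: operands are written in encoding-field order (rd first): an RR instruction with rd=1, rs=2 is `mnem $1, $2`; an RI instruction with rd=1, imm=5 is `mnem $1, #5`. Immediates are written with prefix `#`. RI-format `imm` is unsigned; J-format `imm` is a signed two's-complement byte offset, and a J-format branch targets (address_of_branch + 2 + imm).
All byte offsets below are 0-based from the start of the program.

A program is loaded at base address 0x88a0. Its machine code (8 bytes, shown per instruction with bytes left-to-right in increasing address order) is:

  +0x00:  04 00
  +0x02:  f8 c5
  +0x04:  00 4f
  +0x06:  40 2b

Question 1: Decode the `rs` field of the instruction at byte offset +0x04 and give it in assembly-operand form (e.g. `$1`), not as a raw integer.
+0x04: 00 4f ⇒ word 0x4f00 (little)
  opcode bits[15:12]=0x4: cpy/RR
  rd: (w>>9)&0x7=0x7 → $7
  rs: (w>>6)&0x7=0x4 → $4

$4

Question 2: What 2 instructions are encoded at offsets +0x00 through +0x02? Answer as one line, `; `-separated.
+0x00: 04 00 ⇒ word 0x0004 (little)
  opcode bits[15:12]=0x0: bl/J
  imm: (w>>0)&0xfff=0x4 → #4
+0x02: f8 c5 ⇒ word 0xc5f8 (little)
  opcode bits[15:12]=0xc: adi/RI
  rd: (w>>9)&0x7=0x2 → $2
  imm: (w>>0)&0x1ff=0x1f8 → #504

bl #4; adi $2, #504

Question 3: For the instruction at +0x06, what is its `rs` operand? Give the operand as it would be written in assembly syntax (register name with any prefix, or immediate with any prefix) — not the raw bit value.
off 0x06: read 40 2b as little → 0x2b40
  op=0x2b40>>12=0x2 ⇒ xor (RR)
  rd@[11:9]=0x5 ⇒ $5
  rs@[8:6]=0x5 ⇒ $5

$5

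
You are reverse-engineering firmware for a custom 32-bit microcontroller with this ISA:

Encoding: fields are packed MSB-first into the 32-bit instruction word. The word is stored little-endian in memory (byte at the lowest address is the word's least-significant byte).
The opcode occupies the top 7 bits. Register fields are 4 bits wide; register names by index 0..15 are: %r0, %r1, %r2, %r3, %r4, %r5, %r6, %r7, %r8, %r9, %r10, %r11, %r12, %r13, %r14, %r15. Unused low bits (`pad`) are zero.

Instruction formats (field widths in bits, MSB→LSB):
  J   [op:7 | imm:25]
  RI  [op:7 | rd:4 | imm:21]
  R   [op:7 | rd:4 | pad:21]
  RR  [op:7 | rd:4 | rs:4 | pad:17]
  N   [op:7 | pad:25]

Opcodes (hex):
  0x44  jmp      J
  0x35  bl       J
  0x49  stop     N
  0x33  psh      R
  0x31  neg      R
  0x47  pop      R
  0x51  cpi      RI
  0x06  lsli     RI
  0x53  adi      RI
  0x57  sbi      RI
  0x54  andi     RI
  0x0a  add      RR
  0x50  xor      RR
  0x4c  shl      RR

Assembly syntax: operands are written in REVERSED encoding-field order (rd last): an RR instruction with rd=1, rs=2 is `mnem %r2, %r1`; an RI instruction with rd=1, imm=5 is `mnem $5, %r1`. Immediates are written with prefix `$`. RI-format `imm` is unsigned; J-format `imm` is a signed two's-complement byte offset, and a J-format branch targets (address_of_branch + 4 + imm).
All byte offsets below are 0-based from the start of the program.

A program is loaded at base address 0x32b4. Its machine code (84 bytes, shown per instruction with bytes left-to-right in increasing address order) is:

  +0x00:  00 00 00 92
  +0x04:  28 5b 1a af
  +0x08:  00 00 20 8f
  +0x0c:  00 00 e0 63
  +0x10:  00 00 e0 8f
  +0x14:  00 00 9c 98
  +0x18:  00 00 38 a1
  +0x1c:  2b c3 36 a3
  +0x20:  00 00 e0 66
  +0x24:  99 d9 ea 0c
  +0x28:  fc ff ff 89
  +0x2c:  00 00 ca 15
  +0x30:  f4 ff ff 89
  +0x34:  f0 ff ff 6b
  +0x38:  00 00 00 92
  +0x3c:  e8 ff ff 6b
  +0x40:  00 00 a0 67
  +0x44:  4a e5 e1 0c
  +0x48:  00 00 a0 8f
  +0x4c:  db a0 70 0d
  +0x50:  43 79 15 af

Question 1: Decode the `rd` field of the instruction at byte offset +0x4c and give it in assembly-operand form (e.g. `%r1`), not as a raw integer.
%r11

+0x4c: db a0 70 0d ⇒ word 0x0d70a0db (little)
  opcode bits[31:25]=0x6: lsli/RI
  [24:21] rd=11 = %r11
  [20:0] imm=1089755 = $1089755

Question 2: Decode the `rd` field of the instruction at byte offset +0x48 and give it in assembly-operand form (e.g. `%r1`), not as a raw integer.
%r13

off 0x48: read 00 00 a0 8f as little → 0x8fa00000
  top 7b → 0x47 → pop [R]
  rd@[24:21]=0xd ⇒ %r13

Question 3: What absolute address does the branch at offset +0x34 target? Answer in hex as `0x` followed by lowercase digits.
0x32dc

+0x34: f0 ff ff 6b ⇒ word 0x6bfffff0 (little)
  top 7b → 0x35 → bl [J]
  [24:0] imm=33554416 (s25→-16) = $-16
  target = base 0x32b4 + off 0x34 + 4 + imm -16 = 0x32dc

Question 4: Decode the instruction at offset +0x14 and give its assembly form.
off 0x14: read 00 00 9c 98 as little → 0x989c0000
  top 7b → 0x4c → shl [RR]
  [24:21] rd=4 = %r4
  [20:17] rs=14 = %r14

shl %r14, %r4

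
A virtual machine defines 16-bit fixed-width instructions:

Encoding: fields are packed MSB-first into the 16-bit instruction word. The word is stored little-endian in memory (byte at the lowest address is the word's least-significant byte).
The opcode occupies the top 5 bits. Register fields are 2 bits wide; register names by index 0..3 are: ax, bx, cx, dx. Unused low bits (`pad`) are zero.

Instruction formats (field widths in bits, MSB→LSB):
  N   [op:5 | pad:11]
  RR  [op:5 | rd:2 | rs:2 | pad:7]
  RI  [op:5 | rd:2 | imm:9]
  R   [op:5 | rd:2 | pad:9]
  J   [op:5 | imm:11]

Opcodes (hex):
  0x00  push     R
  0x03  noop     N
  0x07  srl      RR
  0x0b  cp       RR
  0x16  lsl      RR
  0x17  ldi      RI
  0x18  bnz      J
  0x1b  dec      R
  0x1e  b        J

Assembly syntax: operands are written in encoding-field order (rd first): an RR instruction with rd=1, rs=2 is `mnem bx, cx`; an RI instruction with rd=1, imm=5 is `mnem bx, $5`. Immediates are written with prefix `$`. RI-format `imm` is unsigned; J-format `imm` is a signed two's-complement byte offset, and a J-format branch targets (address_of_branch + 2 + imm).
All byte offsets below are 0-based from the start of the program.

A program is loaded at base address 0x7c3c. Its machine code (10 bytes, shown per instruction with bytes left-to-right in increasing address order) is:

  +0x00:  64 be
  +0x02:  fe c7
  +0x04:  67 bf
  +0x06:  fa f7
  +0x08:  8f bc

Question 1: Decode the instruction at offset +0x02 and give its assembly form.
bnz $-2

@+02  little-endian(fe c7) = 0xc7fe
  opcode bits[15:11]=0x18: bnz/J
  imm@[10:0]=0x7fe (s11→-2) ⇒ $-2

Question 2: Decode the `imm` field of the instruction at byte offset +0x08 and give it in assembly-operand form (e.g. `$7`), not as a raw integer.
off 0x08: read 8f bc as little → 0xbc8f
  op=0xbc8f>>11=0x17 ⇒ ldi (RI)
  rd@[10:9]=0x2 ⇒ cx
  imm@[8:0]=0x8f ⇒ $143

$143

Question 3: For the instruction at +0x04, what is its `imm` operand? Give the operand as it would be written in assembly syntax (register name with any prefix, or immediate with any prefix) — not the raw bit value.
$359

@+04  little-endian(67 bf) = 0xbf67
  op=0xbf67>>11=0x17 ⇒ ldi (RI)
  [10:9] rd=3 = dx
  [8:0] imm=359 = $359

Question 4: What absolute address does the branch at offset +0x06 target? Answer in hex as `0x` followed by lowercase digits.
[06] fa f7 → 0xf7fa
  opcode bits[15:11]=0x1e: b/J
  [10:0] imm=2042 (s11→-6) = $-6
  target = base 0x7c3c + off 0x06 + 2 + imm -6 = 0x7c3e

0x7c3e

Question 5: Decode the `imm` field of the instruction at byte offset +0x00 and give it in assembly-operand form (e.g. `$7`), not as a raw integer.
@+00  little-endian(64 be) = 0xbe64
  op=0xbe64>>11=0x17 ⇒ ldi (RI)
  rd@[10:9]=0x3 ⇒ dx
  imm@[8:0]=0x64 ⇒ $100

$100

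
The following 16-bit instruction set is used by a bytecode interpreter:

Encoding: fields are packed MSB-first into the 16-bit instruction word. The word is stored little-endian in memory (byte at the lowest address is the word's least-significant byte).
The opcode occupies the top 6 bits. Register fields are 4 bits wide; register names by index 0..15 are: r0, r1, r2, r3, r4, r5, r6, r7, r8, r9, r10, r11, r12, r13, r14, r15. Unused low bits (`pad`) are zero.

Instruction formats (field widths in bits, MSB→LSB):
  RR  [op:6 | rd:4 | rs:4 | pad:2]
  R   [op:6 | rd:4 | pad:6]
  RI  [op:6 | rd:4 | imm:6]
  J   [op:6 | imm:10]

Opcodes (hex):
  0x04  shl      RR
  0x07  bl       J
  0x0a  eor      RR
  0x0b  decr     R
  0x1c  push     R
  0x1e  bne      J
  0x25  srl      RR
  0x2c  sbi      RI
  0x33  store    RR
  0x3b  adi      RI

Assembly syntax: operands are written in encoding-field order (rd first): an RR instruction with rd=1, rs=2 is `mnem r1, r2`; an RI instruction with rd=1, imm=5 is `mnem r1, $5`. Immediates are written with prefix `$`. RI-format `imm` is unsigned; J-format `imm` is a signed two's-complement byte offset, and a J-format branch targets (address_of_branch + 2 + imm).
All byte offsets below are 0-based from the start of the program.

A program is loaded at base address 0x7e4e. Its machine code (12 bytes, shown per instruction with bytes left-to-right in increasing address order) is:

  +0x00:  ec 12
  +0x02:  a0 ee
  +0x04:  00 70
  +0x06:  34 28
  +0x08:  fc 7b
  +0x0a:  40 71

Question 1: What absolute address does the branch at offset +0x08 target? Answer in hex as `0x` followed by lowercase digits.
0x7e54

[08] fc 7b → 0x7bfc
  opcode bits[15:10]=0x1e: bne/J
  [9:0] imm=1020 (s10→-4) = $-4
  target = base 0x7e4e + off 0x08 + 2 + imm -4 = 0x7e54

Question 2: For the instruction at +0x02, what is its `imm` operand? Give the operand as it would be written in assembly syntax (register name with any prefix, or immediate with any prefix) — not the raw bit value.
$32

@+02  little-endian(a0 ee) = 0xeea0
  op=0xeea0>>10=0x3b ⇒ adi (RI)
  rd: (w>>6)&0xf=0xa → r10
  imm: (w>>0)&0x3f=0x20 → $32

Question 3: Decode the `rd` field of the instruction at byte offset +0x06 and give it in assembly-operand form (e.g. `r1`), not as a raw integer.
off 0x06: read 34 28 as little → 0x2834
  op=0x2834>>10=0xa ⇒ eor (RR)
  rd: (w>>6)&0xf=0x0 → r0
  rs: (w>>2)&0xf=0xd → r13

r0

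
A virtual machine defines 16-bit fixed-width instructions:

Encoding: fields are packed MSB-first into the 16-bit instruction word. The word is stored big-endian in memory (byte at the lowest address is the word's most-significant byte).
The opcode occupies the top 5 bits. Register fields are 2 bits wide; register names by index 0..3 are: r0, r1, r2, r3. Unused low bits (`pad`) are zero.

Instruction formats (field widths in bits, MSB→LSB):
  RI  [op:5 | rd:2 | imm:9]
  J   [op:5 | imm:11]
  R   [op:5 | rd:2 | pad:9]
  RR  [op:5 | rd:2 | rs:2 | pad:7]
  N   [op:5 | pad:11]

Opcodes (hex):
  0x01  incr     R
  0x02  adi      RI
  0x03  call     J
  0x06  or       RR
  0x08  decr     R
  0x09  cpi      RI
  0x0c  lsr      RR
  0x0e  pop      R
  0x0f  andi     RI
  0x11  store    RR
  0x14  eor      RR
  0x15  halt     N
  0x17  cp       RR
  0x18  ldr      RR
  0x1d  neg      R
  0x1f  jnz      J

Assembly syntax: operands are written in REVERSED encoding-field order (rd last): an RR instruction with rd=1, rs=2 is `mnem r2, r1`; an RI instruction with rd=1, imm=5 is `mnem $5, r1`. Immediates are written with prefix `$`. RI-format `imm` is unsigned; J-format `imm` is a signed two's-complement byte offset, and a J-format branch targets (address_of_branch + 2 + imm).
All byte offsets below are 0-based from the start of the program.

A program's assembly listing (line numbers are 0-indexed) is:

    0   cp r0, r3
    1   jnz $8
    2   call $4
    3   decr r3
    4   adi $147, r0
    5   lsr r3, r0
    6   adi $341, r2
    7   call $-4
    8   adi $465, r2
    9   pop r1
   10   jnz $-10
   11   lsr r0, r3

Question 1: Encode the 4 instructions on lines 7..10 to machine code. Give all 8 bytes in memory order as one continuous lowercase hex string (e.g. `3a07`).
line 7 (call): pack op=0x3:5|imm=-4:11 = 0x1ffc; big→ 1f fc
line 8 (adi): pack op=0x2:5|rd=2:2|imm=465:9 = 0x15d1; big→ 15 d1
line 9 (pop): pack op=0xe:5|rd=1:2|pad=0:9 = 0x7200; big→ 72 00
line 10 (jnz): pack op=0x1f:5|imm=-10:11 = 0xfff6; big→ ff f6

1ffc15d17200fff6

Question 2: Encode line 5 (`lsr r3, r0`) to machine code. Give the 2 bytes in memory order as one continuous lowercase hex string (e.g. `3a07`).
line 5 (lsr): pack op=0xc:5|rd=0:2|rs=3:2|pad=0:7 = 0x6180; big→ 61 80

6180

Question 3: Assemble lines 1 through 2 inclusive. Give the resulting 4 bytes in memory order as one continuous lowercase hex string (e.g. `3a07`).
1. jnz fields op=0x1f:5|imm=8:11 → word f808h → f8 08
2. call fields op=0x3:5|imm=4:11 → word 1804h → 18 04

f8081804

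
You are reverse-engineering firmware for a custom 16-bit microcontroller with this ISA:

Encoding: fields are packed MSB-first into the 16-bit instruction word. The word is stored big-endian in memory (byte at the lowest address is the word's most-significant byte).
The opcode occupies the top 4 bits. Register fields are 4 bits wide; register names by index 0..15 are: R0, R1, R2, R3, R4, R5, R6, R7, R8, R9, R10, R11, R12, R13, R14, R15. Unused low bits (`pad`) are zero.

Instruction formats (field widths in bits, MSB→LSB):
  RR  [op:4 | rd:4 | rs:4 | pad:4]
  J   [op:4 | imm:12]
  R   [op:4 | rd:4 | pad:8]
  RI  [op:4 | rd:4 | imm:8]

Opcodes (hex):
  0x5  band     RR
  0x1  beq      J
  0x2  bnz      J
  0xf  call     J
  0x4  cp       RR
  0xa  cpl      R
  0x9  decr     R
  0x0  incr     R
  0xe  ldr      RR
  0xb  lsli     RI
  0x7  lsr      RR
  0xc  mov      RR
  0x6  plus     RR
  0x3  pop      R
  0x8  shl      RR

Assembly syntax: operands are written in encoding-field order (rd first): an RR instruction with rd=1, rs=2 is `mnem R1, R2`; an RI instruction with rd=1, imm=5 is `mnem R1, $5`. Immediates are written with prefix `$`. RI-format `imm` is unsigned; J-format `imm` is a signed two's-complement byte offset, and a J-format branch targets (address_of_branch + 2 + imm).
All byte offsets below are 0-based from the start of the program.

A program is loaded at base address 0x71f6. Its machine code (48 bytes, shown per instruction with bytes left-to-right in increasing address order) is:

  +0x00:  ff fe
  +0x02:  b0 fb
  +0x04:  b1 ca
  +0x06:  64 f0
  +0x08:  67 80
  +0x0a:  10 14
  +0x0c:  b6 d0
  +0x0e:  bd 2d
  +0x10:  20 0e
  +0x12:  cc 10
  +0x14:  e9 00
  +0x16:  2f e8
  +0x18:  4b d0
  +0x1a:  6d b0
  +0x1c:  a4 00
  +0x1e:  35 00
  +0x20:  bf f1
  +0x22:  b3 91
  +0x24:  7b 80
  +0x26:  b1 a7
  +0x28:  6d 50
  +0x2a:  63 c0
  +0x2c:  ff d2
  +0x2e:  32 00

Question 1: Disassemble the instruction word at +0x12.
+0x12: cc 10 ⇒ word 0xcc10 (big)
  opcode bits[15:12]=0xc: mov/RR
  rd: (w>>8)&0xf=0xc → R12
  rs: (w>>4)&0xf=0x1 → R1

mov R12, R1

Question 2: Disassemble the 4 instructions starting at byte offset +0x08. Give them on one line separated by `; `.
@+08  big-endian(67 80) = 0x6780
  op=0x6780>>12=0x6 ⇒ plus (RR)
  [11:8] rd=7 = R7
  [7:4] rs=8 = R8
@+0a  big-endian(10 14) = 0x1014
  op=0x1014>>12=0x1 ⇒ beq (J)
  [11:0] imm=20 = $20
@+0c  big-endian(b6 d0) = 0xb6d0
  op=0xb6d0>>12=0xb ⇒ lsli (RI)
  [11:8] rd=6 = R6
  [7:0] imm=208 = $208
@+0e  big-endian(bd 2d) = 0xbd2d
  op=0xbd2d>>12=0xb ⇒ lsli (RI)
  [11:8] rd=13 = R13
  [7:0] imm=45 = $45

plus R7, R8; beq $20; lsli R6, $208; lsli R13, $45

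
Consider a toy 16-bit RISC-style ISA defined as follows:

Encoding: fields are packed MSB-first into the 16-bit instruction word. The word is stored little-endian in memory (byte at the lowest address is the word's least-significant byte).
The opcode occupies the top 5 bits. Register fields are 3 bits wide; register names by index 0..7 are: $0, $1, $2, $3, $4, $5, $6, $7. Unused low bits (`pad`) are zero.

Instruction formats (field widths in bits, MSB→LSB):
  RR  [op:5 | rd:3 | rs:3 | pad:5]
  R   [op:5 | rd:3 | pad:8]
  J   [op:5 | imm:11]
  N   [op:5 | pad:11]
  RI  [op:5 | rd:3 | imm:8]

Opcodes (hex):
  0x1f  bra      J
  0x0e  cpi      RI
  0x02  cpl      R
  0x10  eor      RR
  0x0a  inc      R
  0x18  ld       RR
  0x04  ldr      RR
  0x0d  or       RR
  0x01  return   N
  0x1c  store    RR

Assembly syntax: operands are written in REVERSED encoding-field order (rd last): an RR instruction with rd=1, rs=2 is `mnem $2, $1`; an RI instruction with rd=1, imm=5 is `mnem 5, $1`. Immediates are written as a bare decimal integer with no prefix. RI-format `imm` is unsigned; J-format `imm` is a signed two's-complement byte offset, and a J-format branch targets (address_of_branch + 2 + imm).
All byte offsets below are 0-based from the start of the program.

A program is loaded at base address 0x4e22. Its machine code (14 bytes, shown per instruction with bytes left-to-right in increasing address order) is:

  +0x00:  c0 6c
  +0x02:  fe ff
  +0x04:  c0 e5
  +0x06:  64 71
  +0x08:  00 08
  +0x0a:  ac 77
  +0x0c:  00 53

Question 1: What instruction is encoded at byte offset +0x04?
store $6, $5

off 0x04: read c0 e5 as little → 0xe5c0
  opcode bits[15:11]=0x1c: store/RR
  rd@[10:8]=0x5 ⇒ $5
  rs@[7:5]=0x6 ⇒ $6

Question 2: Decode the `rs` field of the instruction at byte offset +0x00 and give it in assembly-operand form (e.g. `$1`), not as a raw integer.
$6

+0x00: c0 6c ⇒ word 0x6cc0 (little)
  top 5b → 0xd → or [RR]
  [10:8] rd=4 = $4
  [7:5] rs=6 = $6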